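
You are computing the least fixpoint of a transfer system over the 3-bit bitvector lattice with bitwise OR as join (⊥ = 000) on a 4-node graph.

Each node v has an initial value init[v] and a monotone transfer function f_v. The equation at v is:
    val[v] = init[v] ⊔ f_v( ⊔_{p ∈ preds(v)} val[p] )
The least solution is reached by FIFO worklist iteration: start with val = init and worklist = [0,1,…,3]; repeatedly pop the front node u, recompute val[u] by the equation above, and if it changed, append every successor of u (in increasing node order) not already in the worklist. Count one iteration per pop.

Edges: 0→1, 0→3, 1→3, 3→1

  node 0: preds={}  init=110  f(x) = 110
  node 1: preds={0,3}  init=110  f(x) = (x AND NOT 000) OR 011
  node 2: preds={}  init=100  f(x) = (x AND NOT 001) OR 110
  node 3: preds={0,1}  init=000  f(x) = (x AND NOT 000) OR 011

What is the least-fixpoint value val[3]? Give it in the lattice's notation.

Iteration log — 5 steps:
  step 1. node 0  ⊔preds=000  new=110  stable
  step 2. node 1  ⊔preds=110  new=111  old=110  +wl: 
  step 3. node 2  ⊔preds=000  new=110  old=100  +wl: 
  step 4. node 3  ⊔preds=111  new=111  old=000  +wl: 1
  step 5. node 1  ⊔preds=111  new=111  stable

Least fixpoint reached:
  node 0: 110
  node 1: 111
  node 2: 110
  node 3: 111

111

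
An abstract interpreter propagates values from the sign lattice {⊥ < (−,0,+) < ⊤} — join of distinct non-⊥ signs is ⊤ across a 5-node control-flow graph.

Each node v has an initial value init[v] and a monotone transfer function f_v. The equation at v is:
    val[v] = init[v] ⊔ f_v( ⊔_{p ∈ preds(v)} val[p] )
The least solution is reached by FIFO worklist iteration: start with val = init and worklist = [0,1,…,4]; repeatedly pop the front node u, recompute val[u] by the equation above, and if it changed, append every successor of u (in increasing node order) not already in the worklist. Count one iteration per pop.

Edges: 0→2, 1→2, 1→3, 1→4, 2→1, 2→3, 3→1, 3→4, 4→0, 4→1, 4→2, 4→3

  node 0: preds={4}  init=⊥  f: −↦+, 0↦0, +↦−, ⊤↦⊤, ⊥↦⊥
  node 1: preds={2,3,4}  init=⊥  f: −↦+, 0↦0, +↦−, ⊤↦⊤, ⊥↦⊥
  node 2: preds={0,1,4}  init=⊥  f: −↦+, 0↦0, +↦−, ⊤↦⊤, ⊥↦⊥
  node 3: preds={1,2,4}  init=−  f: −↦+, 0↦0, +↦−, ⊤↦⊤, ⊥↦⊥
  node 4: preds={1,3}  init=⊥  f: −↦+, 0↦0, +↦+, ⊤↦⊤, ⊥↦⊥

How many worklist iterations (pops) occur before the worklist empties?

Iteration log — 11 steps:
  step 1. node 0  ⊔preds=⊥  new=⊥  stable
  step 2. node 1  ⊔preds=−  new=+  old=⊥  +wl: 
  step 3. node 2  ⊔preds=+  new=−  old=⊥  +wl: 1
  step 4. node 3  ⊔preds=⊤  new=⊤  old=−  +wl: 
  step 5. node 4  ⊔preds=⊤  new=⊤  old=⊥  +wl: 0,2,3
  step 6. node 1  ⊔preds=⊤  new=⊤  old=+  +wl: 4
  step 7. node 0  ⊔preds=⊤  new=⊤  old=⊥  +wl: 
  step 8. node 2  ⊔preds=⊤  new=⊤  old=−  +wl: 1
  step 9. node 3  ⊔preds=⊤  new=⊤  stable
  step 10. node 4  ⊔preds=⊤  new=⊤  stable
  step 11. node 1  ⊔preds=⊤  new=⊤  stable

Least fixpoint reached:
  node 0: ⊤
  node 1: ⊤
  node 2: ⊤
  node 3: ⊤
  node 4: ⊤

11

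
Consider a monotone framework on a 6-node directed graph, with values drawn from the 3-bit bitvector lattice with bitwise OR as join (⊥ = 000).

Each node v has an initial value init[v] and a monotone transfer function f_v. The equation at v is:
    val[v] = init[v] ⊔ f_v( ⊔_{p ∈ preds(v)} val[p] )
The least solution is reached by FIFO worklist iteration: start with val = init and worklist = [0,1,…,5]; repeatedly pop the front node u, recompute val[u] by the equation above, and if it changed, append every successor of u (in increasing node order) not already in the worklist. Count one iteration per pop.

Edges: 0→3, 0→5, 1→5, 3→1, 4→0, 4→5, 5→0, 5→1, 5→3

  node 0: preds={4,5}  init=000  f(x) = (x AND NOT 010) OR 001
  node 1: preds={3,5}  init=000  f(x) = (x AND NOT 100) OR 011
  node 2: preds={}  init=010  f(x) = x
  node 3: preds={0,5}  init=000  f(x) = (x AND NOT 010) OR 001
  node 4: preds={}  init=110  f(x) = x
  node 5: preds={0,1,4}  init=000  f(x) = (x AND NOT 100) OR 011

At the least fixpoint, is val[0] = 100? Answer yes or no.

no

Trace (9 dequeues):
  [1] u=0 | in 110 | out 101 | prev 000 | push {}
  [2] u=1 | in 000 | out 011 | prev 000 | push {}
  [3] u=2 | in 000 | out 010 | ==
  [4] u=3 | in 101 | out 101 | prev 000 | push {1}
  [5] u=4 | in 000 | out 110 | ==
  [6] u=5 | in 111 | out 011 | prev 000 | push {0,3}
  [7] u=1 | in 111 | out 011 | ==
  [8] u=0 | in 111 | out 101 | ==
  [9] u=3 | in 111 | out 101 | ==

Converged values:
  [0] 101
  [1] 011
  [2] 010
  [3] 101
  [4] 110
  [5] 011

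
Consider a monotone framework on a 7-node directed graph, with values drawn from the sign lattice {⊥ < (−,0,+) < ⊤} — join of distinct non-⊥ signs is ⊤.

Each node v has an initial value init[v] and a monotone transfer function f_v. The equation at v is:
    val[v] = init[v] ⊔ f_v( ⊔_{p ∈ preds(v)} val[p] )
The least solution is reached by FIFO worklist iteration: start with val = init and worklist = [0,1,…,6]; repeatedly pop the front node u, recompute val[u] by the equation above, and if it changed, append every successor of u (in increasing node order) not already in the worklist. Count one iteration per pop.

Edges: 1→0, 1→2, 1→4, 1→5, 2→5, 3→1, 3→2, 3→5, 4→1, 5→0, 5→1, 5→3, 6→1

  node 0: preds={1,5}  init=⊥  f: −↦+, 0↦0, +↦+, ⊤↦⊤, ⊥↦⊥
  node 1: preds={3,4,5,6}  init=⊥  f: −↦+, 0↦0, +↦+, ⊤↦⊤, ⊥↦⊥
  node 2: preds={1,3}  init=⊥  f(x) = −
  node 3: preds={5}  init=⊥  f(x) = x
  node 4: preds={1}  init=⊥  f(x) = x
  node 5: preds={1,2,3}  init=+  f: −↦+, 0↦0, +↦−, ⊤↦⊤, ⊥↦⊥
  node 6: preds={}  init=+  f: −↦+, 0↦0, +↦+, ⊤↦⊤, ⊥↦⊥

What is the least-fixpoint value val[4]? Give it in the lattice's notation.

Trace (16 dequeues):
  [1] u=0 | in + | out + | prev ⊥ | push {}
  [2] u=1 | in + | out + | prev ⊥ | push {0}
  [3] u=2 | in + | out − | prev ⊥ | push {}
  [4] u=3 | in + | out + | prev ⊥ | push {1,2}
  [5] u=4 | in + | out + | prev ⊥ | push {}
  [6] u=5 | in ⊤ | out ⊤ | prev + | push {3}
  [7] u=6 | in ⊥ | out + | ==
  [8] u=0 | in ⊤ | out ⊤ | prev + | push {}
  [9] u=1 | in ⊤ | out ⊤ | prev + | push {0,4,5}
  [10] u=2 | in ⊤ | out − | ==
  [11] u=3 | in ⊤ | out ⊤ | prev + | push {1,2}
  [12] u=0 | in ⊤ | out ⊤ | ==
  [13] u=4 | in ⊤ | out ⊤ | prev + | push {}
  [14] u=5 | in ⊤ | out ⊤ | ==
  [15] u=1 | in ⊤ | out ⊤ | ==
  [16] u=2 | in ⊤ | out − | ==

Converged values:
  [0] ⊤
  [1] ⊤
  [2] −
  [3] ⊤
  [4] ⊤
  [5] ⊤
  [6] +

⊤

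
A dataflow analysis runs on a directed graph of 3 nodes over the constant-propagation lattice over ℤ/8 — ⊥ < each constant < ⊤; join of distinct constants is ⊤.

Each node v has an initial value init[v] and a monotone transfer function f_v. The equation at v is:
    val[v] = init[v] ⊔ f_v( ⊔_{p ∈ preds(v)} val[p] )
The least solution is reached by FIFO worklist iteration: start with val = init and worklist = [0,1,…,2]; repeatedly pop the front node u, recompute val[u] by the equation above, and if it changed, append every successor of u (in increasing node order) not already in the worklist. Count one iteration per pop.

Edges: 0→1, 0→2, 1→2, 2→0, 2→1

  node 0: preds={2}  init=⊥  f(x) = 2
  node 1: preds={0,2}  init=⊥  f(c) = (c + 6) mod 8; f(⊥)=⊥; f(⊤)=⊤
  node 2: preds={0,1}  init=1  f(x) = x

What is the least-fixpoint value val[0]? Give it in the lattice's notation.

Trace (5 dequeues):
  [1] u=0 | in 1 | out 2 | prev ⊥ | push {}
  [2] u=1 | in ⊤ | out ⊤ | prev ⊥ | push {}
  [3] u=2 | in ⊤ | out ⊤ | prev 1 | push {0,1}
  [4] u=0 | in ⊤ | out 2 | ==
  [5] u=1 | in ⊤ | out ⊤ | ==

Converged values:
  [0] 2
  [1] ⊤
  [2] ⊤

2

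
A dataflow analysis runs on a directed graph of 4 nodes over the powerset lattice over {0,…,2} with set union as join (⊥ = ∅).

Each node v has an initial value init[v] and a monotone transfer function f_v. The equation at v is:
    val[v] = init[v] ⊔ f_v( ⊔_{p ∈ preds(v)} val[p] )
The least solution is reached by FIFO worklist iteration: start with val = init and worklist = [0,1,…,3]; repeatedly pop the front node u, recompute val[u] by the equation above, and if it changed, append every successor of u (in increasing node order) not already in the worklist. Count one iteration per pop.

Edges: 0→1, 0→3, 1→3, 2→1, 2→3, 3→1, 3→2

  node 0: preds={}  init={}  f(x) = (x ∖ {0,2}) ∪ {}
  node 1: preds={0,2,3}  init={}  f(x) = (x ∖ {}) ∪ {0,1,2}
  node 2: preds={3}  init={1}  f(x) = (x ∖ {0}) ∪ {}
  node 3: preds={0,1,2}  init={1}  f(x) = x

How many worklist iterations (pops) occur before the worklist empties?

8

Trace (8 dequeues):
  [1] u=0 | in {} | out {} | ==
  [2] u=1 | in {1} | out {0,1,2} | prev {} | push {}
  [3] u=2 | in {1} | out {1} | ==
  [4] u=3 | in {0,1,2} | out {0,1,2} | prev {1} | push {1,2}
  [5] u=1 | in {0,1,2} | out {0,1,2} | ==
  [6] u=2 | in {0,1,2} | out {1,2} | prev {1} | push {1,3}
  [7] u=1 | in {0,1,2} | out {0,1,2} | ==
  [8] u=3 | in {0,1,2} | out {0,1,2} | ==

Converged values:
  [0] {}
  [1] {0,1,2}
  [2] {1,2}
  [3] {0,1,2}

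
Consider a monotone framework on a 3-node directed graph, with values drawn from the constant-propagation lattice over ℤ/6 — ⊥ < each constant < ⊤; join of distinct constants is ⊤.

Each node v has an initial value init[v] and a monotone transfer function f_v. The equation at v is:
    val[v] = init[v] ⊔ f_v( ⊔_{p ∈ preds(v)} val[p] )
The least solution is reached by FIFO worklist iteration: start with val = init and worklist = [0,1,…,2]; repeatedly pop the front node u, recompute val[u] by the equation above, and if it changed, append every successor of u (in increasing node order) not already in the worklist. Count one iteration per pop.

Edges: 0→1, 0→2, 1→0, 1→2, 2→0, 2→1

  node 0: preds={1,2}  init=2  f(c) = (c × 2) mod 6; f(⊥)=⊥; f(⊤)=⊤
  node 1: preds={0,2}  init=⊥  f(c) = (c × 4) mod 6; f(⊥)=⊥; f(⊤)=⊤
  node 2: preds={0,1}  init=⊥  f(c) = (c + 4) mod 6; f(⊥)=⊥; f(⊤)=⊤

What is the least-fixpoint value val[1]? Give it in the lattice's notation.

Worklist (8 pops):
  #1 pop 0: in=⊥ → 2 (no change)
  #2 pop 1: in=2 → 2 (was ⊥); enqueue [0]
  #3 pop 2: in=2 → 0 (was ⊥); enqueue [1]
  #4 pop 0: in=⊤ → ⊤ (was 2); enqueue [2]
  #5 pop 1: in=⊤ → ⊤ (was 2); enqueue [0]
  #6 pop 2: in=⊤ → ⊤ (was 0); enqueue [1]
  #7 pop 0: in=⊤ → ⊤ (no change)
  #8 pop 1: in=⊤ → ⊤ (no change)

Fixpoint:
  val[0] = ⊤
  val[1] = ⊤
  val[2] = ⊤

⊤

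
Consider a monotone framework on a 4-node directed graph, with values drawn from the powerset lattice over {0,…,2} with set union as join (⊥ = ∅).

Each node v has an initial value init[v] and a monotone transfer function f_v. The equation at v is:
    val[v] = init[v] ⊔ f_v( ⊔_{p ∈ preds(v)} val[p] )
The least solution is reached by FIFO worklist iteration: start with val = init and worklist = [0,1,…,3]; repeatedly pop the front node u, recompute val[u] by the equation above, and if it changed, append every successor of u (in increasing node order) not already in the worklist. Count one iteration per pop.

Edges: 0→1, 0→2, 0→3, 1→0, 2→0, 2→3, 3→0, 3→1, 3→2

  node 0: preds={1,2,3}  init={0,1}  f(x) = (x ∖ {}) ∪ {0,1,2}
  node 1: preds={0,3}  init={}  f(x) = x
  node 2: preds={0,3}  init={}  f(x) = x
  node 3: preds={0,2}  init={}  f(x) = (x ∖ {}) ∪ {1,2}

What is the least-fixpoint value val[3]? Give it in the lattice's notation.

Worklist (7 pops):
  #1 pop 0: in={} → {0,1,2} (was {0,1}); enqueue []
  #2 pop 1: in={0,1,2} → {0,1,2} (was {}); enqueue [0]
  #3 pop 2: in={0,1,2} → {0,1,2} (was {}); enqueue []
  #4 pop 3: in={0,1,2} → {0,1,2} (was {}); enqueue [1,2]
  #5 pop 0: in={0,1,2} → {0,1,2} (no change)
  #6 pop 1: in={0,1,2} → {0,1,2} (no change)
  #7 pop 2: in={0,1,2} → {0,1,2} (no change)

Fixpoint:
  val[0] = {0,1,2}
  val[1] = {0,1,2}
  val[2] = {0,1,2}
  val[3] = {0,1,2}

{0,1,2}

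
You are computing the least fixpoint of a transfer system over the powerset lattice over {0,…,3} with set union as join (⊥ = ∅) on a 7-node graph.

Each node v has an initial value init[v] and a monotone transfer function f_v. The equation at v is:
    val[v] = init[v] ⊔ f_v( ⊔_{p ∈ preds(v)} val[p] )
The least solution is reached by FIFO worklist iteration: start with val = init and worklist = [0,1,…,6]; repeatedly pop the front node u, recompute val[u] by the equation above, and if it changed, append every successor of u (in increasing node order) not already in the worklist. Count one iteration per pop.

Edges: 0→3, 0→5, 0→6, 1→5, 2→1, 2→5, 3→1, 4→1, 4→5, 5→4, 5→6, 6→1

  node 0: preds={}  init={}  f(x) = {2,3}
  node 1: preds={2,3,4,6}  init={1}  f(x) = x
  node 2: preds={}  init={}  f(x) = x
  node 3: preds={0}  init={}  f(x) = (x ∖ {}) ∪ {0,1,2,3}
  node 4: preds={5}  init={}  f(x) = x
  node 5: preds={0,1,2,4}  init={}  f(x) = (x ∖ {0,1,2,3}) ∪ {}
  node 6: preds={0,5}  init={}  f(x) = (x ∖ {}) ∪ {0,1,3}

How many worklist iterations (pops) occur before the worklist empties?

Trace (9 dequeues):
  [1] u=0 | in {} | out {2,3} | prev {} | push {}
  [2] u=1 | in {} | out {1} | ==
  [3] u=2 | in {} | out {} | ==
  [4] u=3 | in {2,3} | out {0,1,2,3} | prev {} | push {1}
  [5] u=4 | in {} | out {} | ==
  [6] u=5 | in {1,2,3} | out {} | ==
  [7] u=6 | in {2,3} | out {0,1,2,3} | prev {} | push {}
  [8] u=1 | in {0,1,2,3} | out {0,1,2,3} | prev {1} | push {5}
  [9] u=5 | in {0,1,2,3} | out {} | ==

Converged values:
  [0] {2,3}
  [1] {0,1,2,3}
  [2] {}
  [3] {0,1,2,3}
  [4] {}
  [5] {}
  [6] {0,1,2,3}

9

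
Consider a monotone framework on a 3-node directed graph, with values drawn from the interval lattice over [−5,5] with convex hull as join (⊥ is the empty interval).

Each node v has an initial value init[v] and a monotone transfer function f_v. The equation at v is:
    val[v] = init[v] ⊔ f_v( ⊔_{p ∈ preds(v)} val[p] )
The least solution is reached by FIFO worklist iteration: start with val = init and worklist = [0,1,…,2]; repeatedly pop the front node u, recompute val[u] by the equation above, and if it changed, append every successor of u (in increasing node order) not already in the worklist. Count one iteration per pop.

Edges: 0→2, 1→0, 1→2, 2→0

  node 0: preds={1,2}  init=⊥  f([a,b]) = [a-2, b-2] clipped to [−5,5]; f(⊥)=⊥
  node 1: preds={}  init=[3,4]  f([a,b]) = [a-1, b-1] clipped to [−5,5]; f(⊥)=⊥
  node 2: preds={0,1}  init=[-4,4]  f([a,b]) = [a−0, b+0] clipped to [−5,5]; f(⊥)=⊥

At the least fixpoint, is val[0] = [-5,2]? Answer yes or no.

yes

Worklist (4 pops):
  #1 pop 0: in=[-4,4] → [-5,2] (was ⊥); enqueue []
  #2 pop 1: in=⊥ → [3,4] (no change)
  #3 pop 2: in=[-5,4] → [-5,4] (was [-4,4]); enqueue [0]
  #4 pop 0: in=[-5,4] → [-5,2] (no change)

Fixpoint:
  val[0] = [-5,2]
  val[1] = [3,4]
  val[2] = [-5,4]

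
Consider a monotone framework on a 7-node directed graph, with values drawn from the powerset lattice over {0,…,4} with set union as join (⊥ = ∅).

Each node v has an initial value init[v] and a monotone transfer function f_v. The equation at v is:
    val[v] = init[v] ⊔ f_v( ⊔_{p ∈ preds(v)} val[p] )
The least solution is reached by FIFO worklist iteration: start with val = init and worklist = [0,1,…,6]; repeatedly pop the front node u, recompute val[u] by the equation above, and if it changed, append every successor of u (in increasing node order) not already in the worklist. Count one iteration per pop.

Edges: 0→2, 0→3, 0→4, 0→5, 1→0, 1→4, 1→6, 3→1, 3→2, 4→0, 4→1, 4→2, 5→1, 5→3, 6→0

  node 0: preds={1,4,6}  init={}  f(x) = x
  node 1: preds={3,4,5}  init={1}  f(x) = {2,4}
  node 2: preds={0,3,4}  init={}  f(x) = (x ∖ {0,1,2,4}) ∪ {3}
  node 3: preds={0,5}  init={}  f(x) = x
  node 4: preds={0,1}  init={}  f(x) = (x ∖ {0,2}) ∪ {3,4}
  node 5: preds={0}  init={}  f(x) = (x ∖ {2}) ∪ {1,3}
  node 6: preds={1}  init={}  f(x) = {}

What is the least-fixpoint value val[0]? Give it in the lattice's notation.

{1,2,3,4}

Iteration log — 16 steps:
  step 1. node 0  ⊔preds={1}  new={1}  old={}  +wl: 
  step 2. node 1  ⊔preds={}  new={1,2,4}  old={1}  +wl: 0
  step 3. node 2  ⊔preds={1}  new={3}  old={}  +wl: 
  step 4. node 3  ⊔preds={1}  new={1}  old={}  +wl: 1,2
  step 5. node 4  ⊔preds={1,2,4}  new={1,3,4}  old={}  +wl: 
  step 6. node 5  ⊔preds={1}  new={1,3}  old={}  +wl: 3
  step 7. node 6  ⊔preds={1,2,4}  new={}  stable
  step 8. node 0  ⊔preds={1,2,3,4}  new={1,2,3,4}  old={1}  +wl: 4,5
  step 9. node 1  ⊔preds={1,3,4}  new={1,2,4}  stable
  step 10. node 2  ⊔preds={1,2,3,4}  new={3}  stable
  step 11. node 3  ⊔preds={1,2,3,4}  new={1,2,3,4}  old={1}  +wl: 1,2
  step 12. node 4  ⊔preds={1,2,3,4}  new={1,3,4}  stable
  step 13. node 5  ⊔preds={1,2,3,4}  new={1,3,4}  old={1,3}  +wl: 3
  step 14. node 1  ⊔preds={1,2,3,4}  new={1,2,4}  stable
  step 15. node 2  ⊔preds={1,2,3,4}  new={3}  stable
  step 16. node 3  ⊔preds={1,2,3,4}  new={1,2,3,4}  stable

Least fixpoint reached:
  node 0: {1,2,3,4}
  node 1: {1,2,4}
  node 2: {3}
  node 3: {1,2,3,4}
  node 4: {1,3,4}
  node 5: {1,3,4}
  node 6: {}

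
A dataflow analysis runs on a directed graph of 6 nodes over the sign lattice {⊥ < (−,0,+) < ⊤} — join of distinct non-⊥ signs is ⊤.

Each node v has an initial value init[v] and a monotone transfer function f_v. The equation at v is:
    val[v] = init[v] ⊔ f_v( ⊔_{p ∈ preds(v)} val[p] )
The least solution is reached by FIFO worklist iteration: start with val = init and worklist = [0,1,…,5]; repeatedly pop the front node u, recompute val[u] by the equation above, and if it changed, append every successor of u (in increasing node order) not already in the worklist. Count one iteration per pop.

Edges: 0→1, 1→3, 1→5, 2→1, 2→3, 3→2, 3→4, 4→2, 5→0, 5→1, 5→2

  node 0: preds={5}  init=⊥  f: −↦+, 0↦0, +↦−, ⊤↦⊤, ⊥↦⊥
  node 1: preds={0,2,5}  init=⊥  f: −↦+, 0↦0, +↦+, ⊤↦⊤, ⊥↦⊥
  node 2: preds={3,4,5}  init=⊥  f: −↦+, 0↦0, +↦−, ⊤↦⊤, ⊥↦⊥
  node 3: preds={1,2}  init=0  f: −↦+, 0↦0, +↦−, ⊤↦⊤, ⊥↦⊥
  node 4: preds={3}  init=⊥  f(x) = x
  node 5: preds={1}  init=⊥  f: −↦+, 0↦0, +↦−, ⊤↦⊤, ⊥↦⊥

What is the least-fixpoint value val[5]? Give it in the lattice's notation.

0

Worklist (13 pops):
  #1 pop 0: in=⊥ → ⊥ (no change)
  #2 pop 1: in=⊥ → ⊥ (no change)
  #3 pop 2: in=0 → 0 (was ⊥); enqueue [1]
  #4 pop 3: in=0 → 0 (no change)
  #5 pop 4: in=0 → 0 (was ⊥); enqueue [2]
  #6 pop 5: in=⊥ → ⊥ (no change)
  #7 pop 1: in=0 → 0 (was ⊥); enqueue [3,5]
  #8 pop 2: in=0 → 0 (no change)
  #9 pop 3: in=0 → 0 (no change)
  #10 pop 5: in=0 → 0 (was ⊥); enqueue [0,1,2]
  #11 pop 0: in=0 → 0 (was ⊥); enqueue []
  #12 pop 1: in=0 → 0 (no change)
  #13 pop 2: in=0 → 0 (no change)

Fixpoint:
  val[0] = 0
  val[1] = 0
  val[2] = 0
  val[3] = 0
  val[4] = 0
  val[5] = 0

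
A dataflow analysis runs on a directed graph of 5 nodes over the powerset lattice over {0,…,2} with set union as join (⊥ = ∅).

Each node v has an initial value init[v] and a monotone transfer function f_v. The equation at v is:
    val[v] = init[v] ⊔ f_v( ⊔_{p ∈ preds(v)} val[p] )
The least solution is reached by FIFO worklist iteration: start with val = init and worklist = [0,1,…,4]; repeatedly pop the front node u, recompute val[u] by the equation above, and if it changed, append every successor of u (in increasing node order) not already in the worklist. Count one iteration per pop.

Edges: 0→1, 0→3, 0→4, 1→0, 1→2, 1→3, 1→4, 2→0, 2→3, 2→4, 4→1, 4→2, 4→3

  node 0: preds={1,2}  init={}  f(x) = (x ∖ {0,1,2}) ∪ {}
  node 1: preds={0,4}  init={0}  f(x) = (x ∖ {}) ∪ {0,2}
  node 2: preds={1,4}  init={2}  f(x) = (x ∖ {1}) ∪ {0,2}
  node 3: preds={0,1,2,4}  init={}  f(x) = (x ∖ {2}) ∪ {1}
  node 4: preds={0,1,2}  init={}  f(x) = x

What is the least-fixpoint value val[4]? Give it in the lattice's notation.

{0,2}

Iteration log — 9 steps:
  step 1. node 0  ⊔preds={0,2}  new={}  stable
  step 2. node 1  ⊔preds={}  new={0,2}  old={0}  +wl: 0
  step 3. node 2  ⊔preds={0,2}  new={0,2}  old={2}  +wl: 
  step 4. node 3  ⊔preds={0,2}  new={0,1}  old={}  +wl: 
  step 5. node 4  ⊔preds={0,2}  new={0,2}  old={}  +wl: 1,2,3
  step 6. node 0  ⊔preds={0,2}  new={}  stable
  step 7. node 1  ⊔preds={0,2}  new={0,2}  stable
  step 8. node 2  ⊔preds={0,2}  new={0,2}  stable
  step 9. node 3  ⊔preds={0,2}  new={0,1}  stable

Least fixpoint reached:
  node 0: {}
  node 1: {0,2}
  node 2: {0,2}
  node 3: {0,1}
  node 4: {0,2}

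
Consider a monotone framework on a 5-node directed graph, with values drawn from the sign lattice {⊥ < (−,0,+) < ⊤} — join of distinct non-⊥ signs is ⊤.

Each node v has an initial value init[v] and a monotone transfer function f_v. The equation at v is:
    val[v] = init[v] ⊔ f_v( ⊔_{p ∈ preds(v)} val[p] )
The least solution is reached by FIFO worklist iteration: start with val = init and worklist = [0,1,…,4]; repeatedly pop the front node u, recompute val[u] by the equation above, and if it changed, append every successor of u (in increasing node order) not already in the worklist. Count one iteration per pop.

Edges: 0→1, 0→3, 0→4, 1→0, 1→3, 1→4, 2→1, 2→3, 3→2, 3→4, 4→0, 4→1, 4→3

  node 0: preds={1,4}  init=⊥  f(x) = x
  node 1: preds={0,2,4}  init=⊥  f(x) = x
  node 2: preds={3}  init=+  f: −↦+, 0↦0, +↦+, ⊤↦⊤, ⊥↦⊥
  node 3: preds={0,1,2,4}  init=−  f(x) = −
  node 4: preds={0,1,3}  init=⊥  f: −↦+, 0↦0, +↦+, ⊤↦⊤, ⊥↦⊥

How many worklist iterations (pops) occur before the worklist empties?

10

Trace (10 dequeues):
  [1] u=0 | in ⊥ | out ⊥ | ==
  [2] u=1 | in + | out + | prev ⊥ | push {0}
  [3] u=2 | in − | out + | ==
  [4] u=3 | in + | out − | ==
  [5] u=4 | in ⊤ | out ⊤ | prev ⊥ | push {1,3}
  [6] u=0 | in ⊤ | out ⊤ | prev ⊥ | push {4}
  [7] u=1 | in ⊤ | out ⊤ | prev + | push {0}
  [8] u=3 | in ⊤ | out − | ==
  [9] u=4 | in ⊤ | out ⊤ | ==
  [10] u=0 | in ⊤ | out ⊤ | ==

Converged values:
  [0] ⊤
  [1] ⊤
  [2] +
  [3] −
  [4] ⊤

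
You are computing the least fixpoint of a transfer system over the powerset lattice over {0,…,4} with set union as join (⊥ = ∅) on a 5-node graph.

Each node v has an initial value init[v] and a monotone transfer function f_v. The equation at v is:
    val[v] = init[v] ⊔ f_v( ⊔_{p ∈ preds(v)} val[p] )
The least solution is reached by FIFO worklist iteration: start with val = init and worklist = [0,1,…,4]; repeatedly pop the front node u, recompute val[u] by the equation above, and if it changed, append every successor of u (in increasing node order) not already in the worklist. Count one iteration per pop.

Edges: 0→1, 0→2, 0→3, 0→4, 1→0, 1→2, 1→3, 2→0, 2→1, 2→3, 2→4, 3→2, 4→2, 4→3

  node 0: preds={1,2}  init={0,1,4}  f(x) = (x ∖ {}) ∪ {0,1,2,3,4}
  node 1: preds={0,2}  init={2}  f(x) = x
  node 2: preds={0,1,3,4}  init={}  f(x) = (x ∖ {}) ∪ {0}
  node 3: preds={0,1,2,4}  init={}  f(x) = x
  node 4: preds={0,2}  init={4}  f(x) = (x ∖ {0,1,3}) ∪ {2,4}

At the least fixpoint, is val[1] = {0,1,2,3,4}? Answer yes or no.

Iteration log — 9 steps:
  step 1. node 0  ⊔preds={2}  new={0,1,2,3,4}  old={0,1,4}  +wl: 
  step 2. node 1  ⊔preds={0,1,2,3,4}  new={0,1,2,3,4}  old={2}  +wl: 0
  step 3. node 2  ⊔preds={0,1,2,3,4}  new={0,1,2,3,4}  old={}  +wl: 1
  step 4. node 3  ⊔preds={0,1,2,3,4}  new={0,1,2,3,4}  old={}  +wl: 2
  step 5. node 4  ⊔preds={0,1,2,3,4}  new={2,4}  old={4}  +wl: 3
  step 6. node 0  ⊔preds={0,1,2,3,4}  new={0,1,2,3,4}  stable
  step 7. node 1  ⊔preds={0,1,2,3,4}  new={0,1,2,3,4}  stable
  step 8. node 2  ⊔preds={0,1,2,3,4}  new={0,1,2,3,4}  stable
  step 9. node 3  ⊔preds={0,1,2,3,4}  new={0,1,2,3,4}  stable

Least fixpoint reached:
  node 0: {0,1,2,3,4}
  node 1: {0,1,2,3,4}
  node 2: {0,1,2,3,4}
  node 3: {0,1,2,3,4}
  node 4: {2,4}

yes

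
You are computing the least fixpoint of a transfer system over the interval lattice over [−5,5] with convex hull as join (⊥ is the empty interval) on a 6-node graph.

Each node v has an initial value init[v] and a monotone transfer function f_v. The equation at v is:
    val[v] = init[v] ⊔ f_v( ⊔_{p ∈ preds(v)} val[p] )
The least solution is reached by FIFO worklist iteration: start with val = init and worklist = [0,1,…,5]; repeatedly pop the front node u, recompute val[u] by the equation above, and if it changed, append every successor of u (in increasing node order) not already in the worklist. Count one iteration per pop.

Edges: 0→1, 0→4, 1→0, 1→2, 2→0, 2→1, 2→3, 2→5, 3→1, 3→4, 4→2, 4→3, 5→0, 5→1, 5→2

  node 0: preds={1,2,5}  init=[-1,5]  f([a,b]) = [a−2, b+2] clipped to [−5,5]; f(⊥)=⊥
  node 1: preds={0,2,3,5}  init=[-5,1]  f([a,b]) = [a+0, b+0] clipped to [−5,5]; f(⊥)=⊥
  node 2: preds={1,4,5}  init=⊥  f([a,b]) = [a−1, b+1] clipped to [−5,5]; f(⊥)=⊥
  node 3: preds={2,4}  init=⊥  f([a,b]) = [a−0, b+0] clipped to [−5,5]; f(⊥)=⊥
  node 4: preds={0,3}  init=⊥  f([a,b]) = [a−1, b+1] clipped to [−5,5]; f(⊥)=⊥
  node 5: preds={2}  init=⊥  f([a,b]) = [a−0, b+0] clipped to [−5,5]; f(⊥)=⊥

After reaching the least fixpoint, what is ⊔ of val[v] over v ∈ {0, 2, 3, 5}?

[-5,5]

Trace (10 dequeues):
  [1] u=0 | in [-5,1] | out [-5,5] | prev [-1,5] | push {}
  [2] u=1 | in [-5,5] | out [-5,5] | prev [-5,1] | push {0}
  [3] u=2 | in [-5,5] | out [-5,5] | prev ⊥ | push {1}
  [4] u=3 | in [-5,5] | out [-5,5] | prev ⊥ | push {}
  [5] u=4 | in [-5,5] | out [-5,5] | prev ⊥ | push {2,3}
  [6] u=5 | in [-5,5] | out [-5,5] | prev ⊥ | push {}
  [7] u=0 | in [-5,5] | out [-5,5] | ==
  [8] u=1 | in [-5,5] | out [-5,5] | ==
  [9] u=2 | in [-5,5] | out [-5,5] | ==
  [10] u=3 | in [-5,5] | out [-5,5] | ==

Converged values:
  [0] [-5,5]
  [1] [-5,5]
  [2] [-5,5]
  [3] [-5,5]
  [4] [-5,5]
  [5] [-5,5]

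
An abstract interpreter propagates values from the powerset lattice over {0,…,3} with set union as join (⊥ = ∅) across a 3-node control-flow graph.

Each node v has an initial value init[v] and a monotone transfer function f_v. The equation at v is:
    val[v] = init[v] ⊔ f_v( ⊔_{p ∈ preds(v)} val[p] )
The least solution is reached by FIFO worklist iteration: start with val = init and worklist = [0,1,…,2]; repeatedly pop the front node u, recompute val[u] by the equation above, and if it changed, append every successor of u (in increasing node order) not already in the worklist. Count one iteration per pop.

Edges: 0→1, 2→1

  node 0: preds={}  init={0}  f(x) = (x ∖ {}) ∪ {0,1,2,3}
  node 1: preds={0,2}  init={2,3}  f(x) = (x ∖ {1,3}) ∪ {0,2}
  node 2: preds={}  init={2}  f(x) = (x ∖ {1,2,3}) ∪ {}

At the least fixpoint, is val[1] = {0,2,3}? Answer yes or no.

Trace (3 dequeues):
  [1] u=0 | in {} | out {0,1,2,3} | prev {0} | push {}
  [2] u=1 | in {0,1,2,3} | out {0,2,3} | prev {2,3} | push {}
  [3] u=2 | in {} | out {2} | ==

Converged values:
  [0] {0,1,2,3}
  [1] {0,2,3}
  [2] {2}

yes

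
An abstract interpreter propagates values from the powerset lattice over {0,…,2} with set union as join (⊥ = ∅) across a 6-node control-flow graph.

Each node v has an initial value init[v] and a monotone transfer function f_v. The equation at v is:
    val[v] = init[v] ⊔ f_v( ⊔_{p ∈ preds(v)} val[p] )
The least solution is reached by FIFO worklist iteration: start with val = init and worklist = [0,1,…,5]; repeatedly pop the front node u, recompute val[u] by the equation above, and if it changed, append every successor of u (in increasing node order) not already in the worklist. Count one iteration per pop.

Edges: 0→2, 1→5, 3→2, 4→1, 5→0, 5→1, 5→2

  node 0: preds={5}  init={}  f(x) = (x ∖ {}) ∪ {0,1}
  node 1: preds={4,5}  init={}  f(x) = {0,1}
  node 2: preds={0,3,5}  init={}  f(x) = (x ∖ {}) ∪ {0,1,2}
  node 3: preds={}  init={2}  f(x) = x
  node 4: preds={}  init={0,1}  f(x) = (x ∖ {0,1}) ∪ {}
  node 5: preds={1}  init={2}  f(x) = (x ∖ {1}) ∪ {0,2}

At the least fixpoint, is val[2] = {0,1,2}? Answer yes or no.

Trace (9 dequeues):
  [1] u=0 | in {2} | out {0,1,2} | prev {} | push {}
  [2] u=1 | in {0,1,2} | out {0,1} | prev {} | push {}
  [3] u=2 | in {0,1,2} | out {0,1,2} | prev {} | push {}
  [4] u=3 | in {} | out {2} | ==
  [5] u=4 | in {} | out {0,1} | ==
  [6] u=5 | in {0,1} | out {0,2} | prev {2} | push {0,1,2}
  [7] u=0 | in {0,2} | out {0,1,2} | ==
  [8] u=1 | in {0,1,2} | out {0,1} | ==
  [9] u=2 | in {0,1,2} | out {0,1,2} | ==

Converged values:
  [0] {0,1,2}
  [1] {0,1}
  [2] {0,1,2}
  [3] {2}
  [4] {0,1}
  [5] {0,2}

yes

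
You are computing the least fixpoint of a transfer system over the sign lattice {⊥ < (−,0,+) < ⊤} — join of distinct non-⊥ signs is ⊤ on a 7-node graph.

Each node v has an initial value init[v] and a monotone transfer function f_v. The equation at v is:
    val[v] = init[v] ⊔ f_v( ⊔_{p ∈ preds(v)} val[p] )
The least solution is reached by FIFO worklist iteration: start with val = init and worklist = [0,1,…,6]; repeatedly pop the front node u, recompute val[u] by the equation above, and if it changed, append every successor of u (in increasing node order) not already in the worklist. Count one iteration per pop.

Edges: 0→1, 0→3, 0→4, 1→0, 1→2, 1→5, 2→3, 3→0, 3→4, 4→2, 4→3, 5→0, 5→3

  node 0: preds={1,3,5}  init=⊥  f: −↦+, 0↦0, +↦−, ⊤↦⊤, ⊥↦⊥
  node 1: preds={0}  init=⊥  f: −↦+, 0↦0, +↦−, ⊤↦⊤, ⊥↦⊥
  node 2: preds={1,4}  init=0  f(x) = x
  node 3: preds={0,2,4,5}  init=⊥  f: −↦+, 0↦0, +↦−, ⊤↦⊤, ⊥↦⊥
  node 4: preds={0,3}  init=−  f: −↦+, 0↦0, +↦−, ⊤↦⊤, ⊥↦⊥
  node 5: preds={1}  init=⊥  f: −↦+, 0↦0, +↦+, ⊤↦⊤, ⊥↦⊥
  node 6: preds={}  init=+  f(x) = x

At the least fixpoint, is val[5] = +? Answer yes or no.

no

Iteration log — 17 steps:
  step 1. node 0  ⊔preds=⊥  new=⊥  stable
  step 2. node 1  ⊔preds=⊥  new=⊥  stable
  step 3. node 2  ⊔preds=−  new=⊤  old=0  +wl: 
  step 4. node 3  ⊔preds=⊤  new=⊤  old=⊥  +wl: 0
  step 5. node 4  ⊔preds=⊤  new=⊤  old=−  +wl: 2,3
  step 6. node 5  ⊔preds=⊥  new=⊥  stable
  step 7. node 6  ⊔preds=⊥  new=+  stable
  step 8. node 0  ⊔preds=⊤  new=⊤  old=⊥  +wl: 1,4
  step 9. node 2  ⊔preds=⊤  new=⊤  stable
  step 10. node 3  ⊔preds=⊤  new=⊤  stable
  step 11. node 1  ⊔preds=⊤  new=⊤  old=⊥  +wl: 0,2,5
  step 12. node 4  ⊔preds=⊤  new=⊤  stable
  step 13. node 0  ⊔preds=⊤  new=⊤  stable
  step 14. node 2  ⊔preds=⊤  new=⊤  stable
  step 15. node 5  ⊔preds=⊤  new=⊤  old=⊥  +wl: 0,3
  step 16. node 0  ⊔preds=⊤  new=⊤  stable
  step 17. node 3  ⊔preds=⊤  new=⊤  stable

Least fixpoint reached:
  node 0: ⊤
  node 1: ⊤
  node 2: ⊤
  node 3: ⊤
  node 4: ⊤
  node 5: ⊤
  node 6: +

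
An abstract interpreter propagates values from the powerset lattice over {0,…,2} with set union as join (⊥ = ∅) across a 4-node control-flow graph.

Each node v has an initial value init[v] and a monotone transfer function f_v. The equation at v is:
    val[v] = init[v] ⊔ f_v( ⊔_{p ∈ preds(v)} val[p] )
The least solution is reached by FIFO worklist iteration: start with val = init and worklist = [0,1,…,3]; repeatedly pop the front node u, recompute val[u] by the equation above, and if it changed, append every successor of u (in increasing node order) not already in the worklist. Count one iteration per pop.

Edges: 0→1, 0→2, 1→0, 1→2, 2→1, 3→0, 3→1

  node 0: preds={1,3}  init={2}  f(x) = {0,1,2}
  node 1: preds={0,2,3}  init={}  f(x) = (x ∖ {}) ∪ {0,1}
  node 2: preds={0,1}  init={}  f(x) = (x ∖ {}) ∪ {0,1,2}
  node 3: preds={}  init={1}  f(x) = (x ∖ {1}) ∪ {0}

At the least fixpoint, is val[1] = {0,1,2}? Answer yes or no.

Iteration log — 6 steps:
  step 1. node 0  ⊔preds={1}  new={0,1,2}  old={2}  +wl: 
  step 2. node 1  ⊔preds={0,1,2}  new={0,1,2}  old={}  +wl: 0
  step 3. node 2  ⊔preds={0,1,2}  new={0,1,2}  old={}  +wl: 1
  step 4. node 3  ⊔preds={}  new={0,1}  old={1}  +wl: 
  step 5. node 0  ⊔preds={0,1,2}  new={0,1,2}  stable
  step 6. node 1  ⊔preds={0,1,2}  new={0,1,2}  stable

Least fixpoint reached:
  node 0: {0,1,2}
  node 1: {0,1,2}
  node 2: {0,1,2}
  node 3: {0,1}

yes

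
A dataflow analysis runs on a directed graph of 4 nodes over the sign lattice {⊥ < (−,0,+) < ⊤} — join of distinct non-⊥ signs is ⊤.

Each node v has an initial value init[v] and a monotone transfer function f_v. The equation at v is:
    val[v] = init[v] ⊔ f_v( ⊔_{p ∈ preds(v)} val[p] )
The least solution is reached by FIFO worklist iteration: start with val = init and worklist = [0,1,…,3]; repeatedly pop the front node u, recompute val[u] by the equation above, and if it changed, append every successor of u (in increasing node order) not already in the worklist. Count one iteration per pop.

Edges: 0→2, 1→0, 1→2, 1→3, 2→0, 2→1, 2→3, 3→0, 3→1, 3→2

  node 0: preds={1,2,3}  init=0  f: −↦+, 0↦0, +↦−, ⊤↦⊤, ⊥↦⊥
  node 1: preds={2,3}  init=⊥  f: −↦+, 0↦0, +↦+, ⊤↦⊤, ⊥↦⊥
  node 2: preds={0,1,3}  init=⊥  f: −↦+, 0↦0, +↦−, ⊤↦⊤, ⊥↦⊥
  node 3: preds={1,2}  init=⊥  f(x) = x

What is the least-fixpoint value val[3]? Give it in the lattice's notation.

Worklist (9 pops):
  #1 pop 0: in=⊥ → 0 (no change)
  #2 pop 1: in=⊥ → ⊥ (no change)
  #3 pop 2: in=0 → 0 (was ⊥); enqueue [0,1]
  #4 pop 3: in=0 → 0 (was ⊥); enqueue [2]
  #5 pop 0: in=0 → 0 (no change)
  #6 pop 1: in=0 → 0 (was ⊥); enqueue [0,3]
  #7 pop 2: in=0 → 0 (no change)
  #8 pop 0: in=0 → 0 (no change)
  #9 pop 3: in=0 → 0 (no change)

Fixpoint:
  val[0] = 0
  val[1] = 0
  val[2] = 0
  val[3] = 0

0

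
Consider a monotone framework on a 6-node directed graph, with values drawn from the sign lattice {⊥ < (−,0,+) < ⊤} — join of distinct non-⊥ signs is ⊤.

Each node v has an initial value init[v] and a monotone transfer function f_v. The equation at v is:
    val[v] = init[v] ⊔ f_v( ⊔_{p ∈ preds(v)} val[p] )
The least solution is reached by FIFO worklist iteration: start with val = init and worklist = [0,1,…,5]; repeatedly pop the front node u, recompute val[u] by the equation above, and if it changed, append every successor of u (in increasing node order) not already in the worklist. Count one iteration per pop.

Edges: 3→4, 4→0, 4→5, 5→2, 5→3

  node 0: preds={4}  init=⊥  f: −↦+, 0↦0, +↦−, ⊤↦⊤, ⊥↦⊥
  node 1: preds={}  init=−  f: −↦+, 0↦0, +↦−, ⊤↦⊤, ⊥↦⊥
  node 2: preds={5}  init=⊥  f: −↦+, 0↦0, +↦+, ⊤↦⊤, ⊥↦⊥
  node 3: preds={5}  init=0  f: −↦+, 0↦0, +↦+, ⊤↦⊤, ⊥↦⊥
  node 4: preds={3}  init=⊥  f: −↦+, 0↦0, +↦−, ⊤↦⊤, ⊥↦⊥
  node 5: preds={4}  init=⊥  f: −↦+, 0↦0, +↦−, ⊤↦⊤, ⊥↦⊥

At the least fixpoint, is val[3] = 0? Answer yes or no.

yes

Worklist (9 pops):
  #1 pop 0: in=⊥ → ⊥ (no change)
  #2 pop 1: in=⊥ → − (no change)
  #3 pop 2: in=⊥ → ⊥ (no change)
  #4 pop 3: in=⊥ → 0 (no change)
  #5 pop 4: in=0 → 0 (was ⊥); enqueue [0]
  #6 pop 5: in=0 → 0 (was ⊥); enqueue [2,3]
  #7 pop 0: in=0 → 0 (was ⊥); enqueue []
  #8 pop 2: in=0 → 0 (was ⊥); enqueue []
  #9 pop 3: in=0 → 0 (no change)

Fixpoint:
  val[0] = 0
  val[1] = −
  val[2] = 0
  val[3] = 0
  val[4] = 0
  val[5] = 0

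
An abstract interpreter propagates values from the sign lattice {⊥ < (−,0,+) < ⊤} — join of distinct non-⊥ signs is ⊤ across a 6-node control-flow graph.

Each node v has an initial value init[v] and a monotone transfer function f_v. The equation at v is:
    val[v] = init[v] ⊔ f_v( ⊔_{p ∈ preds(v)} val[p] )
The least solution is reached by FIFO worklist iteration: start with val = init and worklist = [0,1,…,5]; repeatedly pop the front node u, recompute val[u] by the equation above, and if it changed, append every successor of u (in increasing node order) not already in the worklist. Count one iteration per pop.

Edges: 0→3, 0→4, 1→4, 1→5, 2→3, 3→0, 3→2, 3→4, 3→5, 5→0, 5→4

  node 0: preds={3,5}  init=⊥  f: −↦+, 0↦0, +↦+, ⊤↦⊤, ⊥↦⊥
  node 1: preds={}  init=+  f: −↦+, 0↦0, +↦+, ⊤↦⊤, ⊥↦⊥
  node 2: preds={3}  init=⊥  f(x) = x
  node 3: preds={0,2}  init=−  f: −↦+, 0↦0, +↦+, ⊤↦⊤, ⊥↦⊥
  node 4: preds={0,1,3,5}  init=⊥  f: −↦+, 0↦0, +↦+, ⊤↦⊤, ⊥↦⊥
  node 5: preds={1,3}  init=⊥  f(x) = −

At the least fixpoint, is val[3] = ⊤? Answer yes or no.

yes

Iteration log — 10 steps:
  step 1. node 0  ⊔preds=−  new=+  old=⊥  +wl: 
  step 2. node 1  ⊔preds=⊥  new=+  stable
  step 3. node 2  ⊔preds=−  new=−  old=⊥  +wl: 
  step 4. node 3  ⊔preds=⊤  new=⊤  old=−  +wl: 0,2
  step 5. node 4  ⊔preds=⊤  new=⊤  old=⊥  +wl: 
  step 6. node 5  ⊔preds=⊤  new=−  old=⊥  +wl: 4
  step 7. node 0  ⊔preds=⊤  new=⊤  old=+  +wl: 3
  step 8. node 2  ⊔preds=⊤  new=⊤  old=−  +wl: 
  step 9. node 4  ⊔preds=⊤  new=⊤  stable
  step 10. node 3  ⊔preds=⊤  new=⊤  stable

Least fixpoint reached:
  node 0: ⊤
  node 1: +
  node 2: ⊤
  node 3: ⊤
  node 4: ⊤
  node 5: −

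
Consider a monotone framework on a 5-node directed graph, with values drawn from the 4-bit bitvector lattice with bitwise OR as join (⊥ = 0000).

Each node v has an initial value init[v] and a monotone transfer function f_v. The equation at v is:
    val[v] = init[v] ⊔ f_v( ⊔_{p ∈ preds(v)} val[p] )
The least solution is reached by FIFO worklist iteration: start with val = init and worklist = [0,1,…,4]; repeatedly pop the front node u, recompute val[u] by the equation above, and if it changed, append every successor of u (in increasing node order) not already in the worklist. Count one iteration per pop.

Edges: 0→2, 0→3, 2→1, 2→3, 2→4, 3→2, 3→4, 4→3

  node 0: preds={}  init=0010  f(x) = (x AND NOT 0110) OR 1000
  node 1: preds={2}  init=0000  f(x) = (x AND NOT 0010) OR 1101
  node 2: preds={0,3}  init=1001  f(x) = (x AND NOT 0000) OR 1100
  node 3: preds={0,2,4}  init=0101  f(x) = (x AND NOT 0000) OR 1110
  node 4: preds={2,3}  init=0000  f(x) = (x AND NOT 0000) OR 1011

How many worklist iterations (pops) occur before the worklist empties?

8

Iteration log — 8 steps:
  step 1. node 0  ⊔preds=0000  new=1010  old=0010  +wl: 
  step 2. node 1  ⊔preds=1001  new=1101  old=0000  +wl: 
  step 3. node 2  ⊔preds=1111  new=1111  old=1001  +wl: 1
  step 4. node 3  ⊔preds=1111  new=1111  old=0101  +wl: 2
  step 5. node 4  ⊔preds=1111  new=1111  old=0000  +wl: 3
  step 6. node 1  ⊔preds=1111  new=1101  stable
  step 7. node 2  ⊔preds=1111  new=1111  stable
  step 8. node 3  ⊔preds=1111  new=1111  stable

Least fixpoint reached:
  node 0: 1010
  node 1: 1101
  node 2: 1111
  node 3: 1111
  node 4: 1111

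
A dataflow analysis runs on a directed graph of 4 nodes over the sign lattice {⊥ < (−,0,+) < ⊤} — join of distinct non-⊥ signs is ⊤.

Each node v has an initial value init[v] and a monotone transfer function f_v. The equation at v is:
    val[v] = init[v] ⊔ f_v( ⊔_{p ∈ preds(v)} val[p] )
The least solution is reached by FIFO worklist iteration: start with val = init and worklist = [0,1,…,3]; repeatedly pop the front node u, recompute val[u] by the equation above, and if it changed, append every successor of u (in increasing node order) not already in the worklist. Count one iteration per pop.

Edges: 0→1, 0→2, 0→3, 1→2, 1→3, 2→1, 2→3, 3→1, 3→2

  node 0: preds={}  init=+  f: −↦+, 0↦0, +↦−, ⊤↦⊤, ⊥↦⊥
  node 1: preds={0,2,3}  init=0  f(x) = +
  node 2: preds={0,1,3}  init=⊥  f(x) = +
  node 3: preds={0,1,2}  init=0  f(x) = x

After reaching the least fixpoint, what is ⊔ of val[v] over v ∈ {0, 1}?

⊤

Iteration log — 6 steps:
  step 1. node 0  ⊔preds=⊥  new=+  stable
  step 2. node 1  ⊔preds=⊤  new=⊤  old=0  +wl: 
  step 3. node 2  ⊔preds=⊤  new=+  old=⊥  +wl: 1
  step 4. node 3  ⊔preds=⊤  new=⊤  old=0  +wl: 2
  step 5. node 1  ⊔preds=⊤  new=⊤  stable
  step 6. node 2  ⊔preds=⊤  new=+  stable

Least fixpoint reached:
  node 0: +
  node 1: ⊤
  node 2: +
  node 3: ⊤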